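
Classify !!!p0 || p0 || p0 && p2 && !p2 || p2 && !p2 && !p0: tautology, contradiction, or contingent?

!!!p0 || p0 || p0 && p2 && !p2 || p2 && !p2 && !p0
= !!!p0 || p0 || p2 && !p2   (distribution)
= !!!p0 || p0   (complement / identity)
= !p0 || p0   (double negation)
= true   (complement)

tautology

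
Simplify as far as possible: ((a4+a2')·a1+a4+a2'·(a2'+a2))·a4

a4

((a4+a2')·a1+a4+a2'·(a2'+a2))·a4
= ((a4+a2')·a1+a4+a2')·a4   — complement / identity
= (a4+a2')·a4   — absorption
= a4   — absorption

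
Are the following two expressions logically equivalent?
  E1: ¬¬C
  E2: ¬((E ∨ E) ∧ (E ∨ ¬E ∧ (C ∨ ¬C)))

E1: ¬¬C
    = C   (double negation)
E2: ¬((E ∨ E) ∧ (E ∨ ¬E ∧ (C ∨ ¬C)))
    = ¬(E ∧ ¬E ∧ (C ∨ ¬C) ∨ E)   (distribution)
    = ¬(E ∧ ¬E ∨ E)   (complement / identity)
    = ¬E   (complement / identity)
These differ: at C=1, E=1, E1 = 1 but E2 = 0.

No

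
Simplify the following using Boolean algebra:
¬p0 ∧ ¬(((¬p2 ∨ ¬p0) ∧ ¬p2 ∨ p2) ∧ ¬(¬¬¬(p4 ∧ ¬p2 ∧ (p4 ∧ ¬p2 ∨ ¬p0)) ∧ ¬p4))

¬p0 ∧ ¬p4

¬p0 ∧ ¬(((¬p2 ∨ ¬p0) ∧ ¬p2 ∨ p2) ∧ ¬(¬¬¬(p4 ∧ ¬p2 ∧ (p4 ∧ ¬p2 ∨ ¬p0)) ∧ ¬p4))
= ¬p0 ∧ ¬((¬p2 ∨ p2) ∧ ¬(¬¬¬(p4 ∧ ¬p2 ∧ (p4 ∧ ¬p2 ∨ ¬p0)) ∧ ¬p4))   — absorption
= ¬p0 ∧ ¬((¬p2 ∨ p2) ∧ ¬(¬¬¬(p4 ∧ ¬p2) ∧ ¬p4))   — absorption
= ¬p0 ∧ ¬((¬p2 ∨ p2) ∧ (¬¬(p4 ∧ ¬p2) ∨ p4))   — De Morgan
= ¬p0 ∧ ¬((¬p2 ∨ p2) ∧ (p4 ∧ ¬p2 ∨ p4))   — double negation
= ¬p0 ∧ ¬((¬p2 ∨ p2) ∧ p4)   — absorption
= ¬p0 ∧ ¬p4   — complement / identity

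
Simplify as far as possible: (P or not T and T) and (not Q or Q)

P

(P or not T and T) and (not Q or Q)
= P or not T and T   [complement / identity]
= P   [complement / identity]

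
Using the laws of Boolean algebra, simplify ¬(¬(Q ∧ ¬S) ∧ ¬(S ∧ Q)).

Q

¬(¬(Q ∧ ¬S) ∧ ¬(S ∧ Q))
= Q ∧ ¬S ∨ S ∧ Q   (De Morgan)
= Q   (distribution)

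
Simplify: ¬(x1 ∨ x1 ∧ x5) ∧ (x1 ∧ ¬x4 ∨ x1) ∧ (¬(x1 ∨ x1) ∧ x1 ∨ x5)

False

¬(x1 ∨ x1 ∧ x5) ∧ (x1 ∧ ¬x4 ∨ x1) ∧ (¬(x1 ∨ x1) ∧ x1 ∨ x5)
= ¬x1 ∧ (x1 ∧ ¬x4 ∨ x1) ∧ (¬(x1 ∨ x1) ∧ x1 ∨ x5)
= ¬x1 ∧ x1 ∧ (¬(x1 ∨ x1) ∧ x1 ∨ x5)
= ¬x1 ∧ x1 ∧ (¬x1 ∧ x1 ∨ x5)
= ¬x1 ∧ x1
= False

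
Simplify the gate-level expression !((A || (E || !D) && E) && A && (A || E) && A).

!((A || (E || !D) && E) && A && (A || E) && A)
= !((A || E) && A && (A || E) && A)   (absorption)
= !((A || E) && A)   (idempotence)
= !A   (absorption)

!A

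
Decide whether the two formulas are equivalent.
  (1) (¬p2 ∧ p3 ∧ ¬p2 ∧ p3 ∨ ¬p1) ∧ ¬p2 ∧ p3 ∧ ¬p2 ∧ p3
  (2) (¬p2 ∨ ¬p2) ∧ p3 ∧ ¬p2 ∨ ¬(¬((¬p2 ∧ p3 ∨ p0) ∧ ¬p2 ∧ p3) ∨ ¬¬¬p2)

E1: (¬p2 ∧ p3 ∧ ¬p2 ∧ p3 ∨ ¬p1) ∧ ¬p2 ∧ p3 ∧ ¬p2 ∧ p3
    = ¬p2 ∧ p3 ∧ ¬p2 ∧ p3   — absorption
    = ¬p2 ∧ p3   — idempotence
E2: (¬p2 ∨ ¬p2) ∧ p3 ∧ ¬p2 ∨ ¬(¬((¬p2 ∧ p3 ∨ p0) ∧ ¬p2 ∧ p3) ∨ ¬¬¬p2)
    = (¬p2 ∨ ¬p2) ∧ p3 ∧ ¬p2 ∨ ¬(¬((¬p2 ∧ p3 ∨ p0) ∧ ¬p2 ∧ p3) ∨ ¬p2)   — double negation
    = (¬p2 ∨ ¬p2) ∧ p3 ∧ ¬p2 ∨ ¬(¬(¬p2 ∧ p3) ∨ ¬p2)   — absorption
    = (¬p2 ∨ ¬p2) ∧ p3 ∧ ¬p2 ∨ ¬p2 ∧ p3 ∧ p2   — De Morgan
    = ¬p2 ∧ p3 ∧ ¬p2 ∨ ¬p2 ∧ p3 ∧ p2   — idempotence
    = ¬p2 ∧ p3   — distribution
Both reduce to ¬p2 ∧ p3, so they are equivalent.

Yes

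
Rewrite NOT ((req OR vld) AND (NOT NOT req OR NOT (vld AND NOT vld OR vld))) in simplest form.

NOT ((req OR vld) AND (NOT NOT req OR NOT (vld AND NOT vld OR vld)))
= NOT ((req OR vld) AND (req OR NOT (vld AND NOT vld OR vld)))
= NOT (vld AND NOT (vld AND NOT vld OR vld) OR req)
= NOT (vld AND NOT vld OR req)
= NOT req

NOT req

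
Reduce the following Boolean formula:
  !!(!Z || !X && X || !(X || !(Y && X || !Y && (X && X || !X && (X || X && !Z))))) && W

!Z && W

!!(!Z || !X && X || !(X || !(Y && X || !Y && (X && X || !X && (X || X && !Z))))) && W
= !!(!Z || !X && X || !(X || !(Y && X || !Y && (X && X || !X && X)))) && W   — absorption
= !!(!Z || !X && X || !(X || !(Y && X || !Y && X))) && W   — distribution
= !!(!Z || !(X || !(Y && X || !Y && X))) && W   — complement / identity
= !!(!Z || !(X || !X)) && W   — distribution
= !(Z && (X || !X)) && W   — De Morgan
= !Z && W   — complement / identity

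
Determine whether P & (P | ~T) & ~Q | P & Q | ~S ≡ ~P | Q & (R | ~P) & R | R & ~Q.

E1: P & (P | ~T) & ~Q | P & Q | ~S
    = P & ~Q | P & Q | ~S
    = P | ~S
E2: ~P | Q & (R | ~P) & R | R & ~Q
    = ~P | Q & R | R & ~Q
    = ~P | R
These differ: at P=0, Q=0, R=0, S=1, T=0, E1 = 0 but E2 = 1.

No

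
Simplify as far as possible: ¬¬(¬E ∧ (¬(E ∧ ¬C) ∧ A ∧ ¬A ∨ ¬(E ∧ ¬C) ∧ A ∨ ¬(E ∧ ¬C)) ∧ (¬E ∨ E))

¬¬(¬E ∧ (¬(E ∧ ¬C) ∧ A ∧ ¬A ∨ ¬(E ∧ ¬C) ∧ A ∨ ¬(E ∧ ¬C)) ∧ (¬E ∨ E))
= ¬¬(¬E ∧ (¬(E ∧ ¬C) ∧ A ∧ ¬A ∨ ¬(E ∧ ¬C) ∧ A ∨ ¬(E ∧ ¬C)))   (complement / identity)
= ¬¬(¬E ∧ (¬(E ∧ ¬C) ∧ A ∨ ¬(E ∧ ¬C)))   (absorption)
= ¬¬(¬E ∧ ¬(E ∧ ¬C))   (absorption)
= ¬(E ∨ E ∧ ¬C)   (De Morgan)
= ¬E   (absorption)

¬E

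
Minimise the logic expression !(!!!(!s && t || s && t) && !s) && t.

!(!!!(!s && t || s && t) && !s) && t
= !(!!!t && !s) && t   [distribution]
= (!!t || s) && t   [De Morgan]
= (t || s) && t   [double negation]
= t   [absorption]

t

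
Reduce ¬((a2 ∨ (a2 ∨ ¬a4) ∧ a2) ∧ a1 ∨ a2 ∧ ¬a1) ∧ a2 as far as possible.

False

¬((a2 ∨ (a2 ∨ ¬a4) ∧ a2) ∧ a1 ∨ a2 ∧ ¬a1) ∧ a2
= ¬((a2 ∨ a2) ∧ a1 ∨ a2 ∧ ¬a1) ∧ a2
= ¬(a2 ∧ a1 ∨ a2 ∧ ¬a1) ∧ a2
= ¬a2 ∧ a2
= False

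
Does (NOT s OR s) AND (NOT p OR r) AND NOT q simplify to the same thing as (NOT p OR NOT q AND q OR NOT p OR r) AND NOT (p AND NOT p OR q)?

Yes

E1: (NOT s OR s) AND (NOT p OR r) AND NOT q
    = (NOT p OR r) AND NOT q   [complement / identity]
E2: (NOT p OR NOT q AND q OR NOT p OR r) AND NOT (p AND NOT p OR q)
    = (NOT p OR NOT p OR r) AND NOT (p AND NOT p OR q)   [complement / identity]
    = (NOT p OR r) AND NOT (p AND NOT p OR q)   [idempotence]
    = (NOT p OR r) AND NOT q   [complement / identity]
Both reduce to (NOT p OR r) AND NOT q, so they are equivalent.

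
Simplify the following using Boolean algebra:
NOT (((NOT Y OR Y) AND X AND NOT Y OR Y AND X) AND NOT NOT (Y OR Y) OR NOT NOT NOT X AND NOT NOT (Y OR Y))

NOT (((NOT Y OR Y) AND X AND NOT Y OR Y AND X) AND NOT NOT (Y OR Y) OR NOT NOT NOT X AND NOT NOT (Y OR Y))
= NOT ((X AND NOT Y OR Y AND X) AND NOT NOT (Y OR Y) OR NOT NOT NOT X AND NOT NOT (Y OR Y))
= NOT ((X AND NOT Y OR Y AND X) AND NOT NOT (Y OR Y) OR NOT X AND NOT NOT (Y OR Y))
= NOT (X AND NOT NOT (Y OR Y) OR NOT X AND NOT NOT (Y OR Y))
= NOT NOT NOT (Y OR Y)
= NOT NOT NOT Y
= NOT Y

NOT Y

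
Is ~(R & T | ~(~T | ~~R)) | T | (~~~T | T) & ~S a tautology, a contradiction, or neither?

tautology

~(R & T | ~(~T | ~~R)) | T | (~~~T | T) & ~S
= ~(R & T | ~(~T | ~~R)) | T | (~T | T) & ~S   — double negation
= ~(R & T | T & ~R) | T | (~T | T) & ~S   — De Morgan
= ~T | T | (~T | T) & ~S   — distribution
= ~T | T   — absorption
= 1   — complement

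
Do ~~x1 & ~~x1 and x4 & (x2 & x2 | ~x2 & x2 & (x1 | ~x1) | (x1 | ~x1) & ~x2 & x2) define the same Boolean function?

No

E1: ~~x1 & ~~x1
    = ~~x1   (idempotence)
    = x1   (double negation)
E2: x4 & (x2 & x2 | ~x2 & x2 & (x1 | ~x1) | (x1 | ~x1) & ~x2 & x2)
    = x4 & (x2 & x2 | (x1 | ~x1) & (~x2 & x2 | ~x2 & x2))   (distribution)
    = x4 & (x2 & x2 | ~x2 & x2 | ~x2 & x2)   (complement / identity)
    = x4 & (x2 & x2 | ~x2 & x2)   (idempotence)
    = x4 & x2   (distribution)
These differ: at x1=1, x2=1, x4=0, E1 = 1 but E2 = 0.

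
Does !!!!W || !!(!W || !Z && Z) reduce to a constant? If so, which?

yes, True

!!!!W || !!(!W || !Z && Z)
= !!W || !!(!W || !Z && Z)   — double negation
= !!W || !!!W   — complement / identity
= !!W || !W   — double negation
= W || !W   — double negation
= true   — complement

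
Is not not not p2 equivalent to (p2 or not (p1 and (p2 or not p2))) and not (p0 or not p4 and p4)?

E1: not not not p2
    = not p2   — double negation
E2: (p2 or not (p1 and (p2 or not p2))) and not (p0 or not p4 and p4)
    = (p2 or not p1) and not (p0 or not p4 and p4)   — complement / identity
    = (p2 or not p1) and not p0   — complement / identity
These differ: at p0=1, p1=1, p2=0, p4=0, E1 = 1 but E2 = 0.

No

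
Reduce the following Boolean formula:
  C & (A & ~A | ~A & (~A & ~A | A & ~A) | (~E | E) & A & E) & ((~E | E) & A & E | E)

C & (A & ~A | ~A & (~A & ~A | A & ~A) | (~E | E) & A & E) & ((~E | E) & A & E | E)
= C & ((~E | E) & A & E | (A & ~A | ~A & (~A & ~A | A & ~A)) & E)   — distribution
= C & (A & E | (A & ~A | ~A & (~A & ~A | A & ~A)) & E)   — complement / identity
= C & (A & E | (A & ~A | ~A & ~A) & E)   — distribution
= C & (A & E | ~A & E)   — distribution
= C & E   — distribution

C & E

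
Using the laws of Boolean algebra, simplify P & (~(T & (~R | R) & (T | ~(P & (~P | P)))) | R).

P & (~T | R)

P & (~(T & (~R | R) & (T | ~(P & (~P | P)))) | R)
= P & (~(T & (~R | R) & (T | ~P)) | R)   — complement / identity
= P & (~(T & (T | ~P)) | R)   — complement / identity
= P & (~T | R)   — absorption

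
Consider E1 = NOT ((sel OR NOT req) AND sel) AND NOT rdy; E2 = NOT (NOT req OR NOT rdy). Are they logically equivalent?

No

E1: NOT ((sel OR NOT req) AND sel) AND NOT rdy
    = NOT sel AND NOT rdy   (absorption)
E2: NOT (NOT req OR NOT rdy)
    = req AND rdy   (De Morgan)
These differ: at rdy=1, req=1, sel=0, E1 = 0 but E2 = 1.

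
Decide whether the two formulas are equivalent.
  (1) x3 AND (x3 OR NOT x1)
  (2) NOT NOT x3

Yes

E1: x3 AND (x3 OR NOT x1)
    = x3
E2: NOT NOT x3
    = x3
Both reduce to x3, so they are equivalent.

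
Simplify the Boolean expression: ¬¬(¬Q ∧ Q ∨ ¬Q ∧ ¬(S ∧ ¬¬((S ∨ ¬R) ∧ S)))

¬Q ∧ ¬S

¬¬(¬Q ∧ Q ∨ ¬Q ∧ ¬(S ∧ ¬¬((S ∨ ¬R) ∧ S)))
= ¬¬(¬Q ∧ Q ∨ ¬Q ∧ ¬(S ∧ ¬¬S))
= ¬¬(¬Q ∧ ¬(S ∧ ¬¬S))
= ¬¬(¬Q ∧ ¬(S ∧ S))
= ¬Q ∧ ¬(S ∧ S)
= ¬Q ∧ ¬S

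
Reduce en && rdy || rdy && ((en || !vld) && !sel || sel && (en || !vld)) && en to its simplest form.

en && rdy || rdy && ((en || !vld) && !sel || sel && (en || !vld)) && en
= en && rdy || rdy && (en || !vld) && en
= en && rdy || rdy && en
= en && (rdy || rdy)
= en && rdy

en && rdy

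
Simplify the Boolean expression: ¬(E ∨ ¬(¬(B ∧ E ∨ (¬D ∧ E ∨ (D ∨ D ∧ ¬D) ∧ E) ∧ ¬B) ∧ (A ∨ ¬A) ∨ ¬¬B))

¬E

¬(E ∨ ¬(¬(B ∧ E ∨ (¬D ∧ E ∨ (D ∨ D ∧ ¬D) ∧ E) ∧ ¬B) ∧ (A ∨ ¬A) ∨ ¬¬B))
= ¬(E ∨ ¬(¬(B ∧ E ∨ (¬D ∧ E ∨ (D ∨ D ∧ ¬D) ∧ E) ∧ ¬B) ∨ ¬¬B))
= ¬(E ∨ ¬(¬(B ∧ E ∨ (¬D ∧ E ∨ D ∧ E) ∧ ¬B) ∨ ¬¬B))
= ¬(E ∨ ¬(¬(B ∧ E ∨ E ∧ ¬B) ∨ ¬¬B))
= ¬(E ∨ (B ∧ E ∨ E ∧ ¬B) ∧ ¬B)
= ¬(E ∨ E ∧ ¬B)
= ¬E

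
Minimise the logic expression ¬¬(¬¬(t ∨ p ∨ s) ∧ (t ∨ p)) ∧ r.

(t ∨ p) ∧ r

¬¬(¬¬(t ∨ p ∨ s) ∧ (t ∨ p)) ∧ r
= ¬¬((t ∨ p ∨ s) ∧ (t ∨ p)) ∧ r   — double negation
= ¬¬(t ∨ p) ∧ r   — absorption
= (t ∨ p) ∧ r   — double negation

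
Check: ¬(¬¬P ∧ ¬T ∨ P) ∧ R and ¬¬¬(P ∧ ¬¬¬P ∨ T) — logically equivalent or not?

E1: ¬(¬¬P ∧ ¬T ∨ P) ∧ R
    = ¬(P ∧ ¬T ∨ P) ∧ R
    = ¬P ∧ R
E2: ¬¬¬(P ∧ ¬¬¬P ∨ T)
    = ¬¬¬(P ∧ ¬P ∨ T)
    = ¬¬¬T
    = ¬T
These differ: at P=0, R=1, T=1, E1 = 1 but E2 = 0.

No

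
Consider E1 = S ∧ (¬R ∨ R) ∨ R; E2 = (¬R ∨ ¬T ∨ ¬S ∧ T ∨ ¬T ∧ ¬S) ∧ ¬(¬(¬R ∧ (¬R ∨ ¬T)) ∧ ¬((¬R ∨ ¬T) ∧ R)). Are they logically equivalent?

No

E1: S ∧ (¬R ∨ R) ∨ R
    = S ∨ R   [complement / identity]
E2: (¬R ∨ ¬T ∨ ¬S ∧ T ∨ ¬T ∧ ¬S) ∧ ¬(¬(¬R ∧ (¬R ∨ ¬T)) ∧ ¬((¬R ∨ ¬T) ∧ R))
    = (¬R ∨ ¬T ∨ ¬S ∧ T ∨ ¬T ∧ ¬S) ∧ (¬R ∧ (¬R ∨ ¬T) ∨ (¬R ∨ ¬T) ∧ R)   [De Morgan]
    = (¬R ∨ ¬T ∨ ¬S ∧ T ∨ ¬T ∧ ¬S) ∧ (¬R ∨ ¬T)   [distribution]
    = (¬R ∨ ¬T ∨ ¬S) ∧ (¬R ∨ ¬T)   [distribution]
    = ¬R ∨ ¬T   [absorption]
These differ: at R=0, S=0, T=1, E1 = 0 but E2 = 1.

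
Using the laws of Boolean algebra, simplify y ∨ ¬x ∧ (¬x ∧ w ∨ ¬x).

y ∨ ¬x

y ∨ ¬x ∧ (¬x ∧ w ∨ ¬x)
= y ∨ ¬x ∧ ¬x   — absorption
= y ∨ ¬x   — idempotence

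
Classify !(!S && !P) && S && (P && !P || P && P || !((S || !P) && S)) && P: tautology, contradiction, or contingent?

contingent

!(!S && !P) && S && (P && !P || P && P || !((S || !P) && S)) && P
= (S || P) && S && (P && !P || P && P || !((S || !P) && S)) && P   — De Morgan
= (S || P) && S && (P || !((S || !P) && S)) && P   — distribution
= (S || P) && S && (P || !S) && P   — absorption
= S && (P || !S) && P   — absorption
= S && P   — absorption
This depends on P, S, so it is not a constant.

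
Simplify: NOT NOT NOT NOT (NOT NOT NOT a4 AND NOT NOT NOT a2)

NOT NOT NOT NOT (NOT NOT NOT a4 AND NOT NOT NOT a2)
= NOT NOT NOT (NOT NOT a4 OR NOT NOT a2)   [De Morgan]
= NOT (NOT NOT a4 OR NOT NOT a2)   [double negation]
= NOT a4 AND NOT a2   [De Morgan]

NOT a4 AND NOT a2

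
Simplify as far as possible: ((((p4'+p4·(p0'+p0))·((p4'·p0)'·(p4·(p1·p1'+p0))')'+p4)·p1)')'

(p0+p4)·p1

((((p4'+p4·(p0'+p0))·((p4'·p0)'·(p4·(p1·p1'+p0))')'+p4)·p1)')'
= ((((p4'+p4·(p0'+p0))·((p4'·p0)'·(p4·p0)')'+p4)·p1)')'   (complement / identity)
= ((((p4'+p4)·((p4'·p0)'·(p4·p0)')'+p4)·p1)')'   (complement / identity)
= ((((p4'+p4)·(p4'·p0+p4·p0)+p4)·p1)')'   (De Morgan)
= (((p4'·p0+p4·p0+p4)·p1)')'   (complement / identity)
= (((p0+p4)·p1)')'   (distribution)
= (p0+p4)·p1   (double negation)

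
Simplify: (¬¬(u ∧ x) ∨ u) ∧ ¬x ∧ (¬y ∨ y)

(¬¬(u ∧ x) ∨ u) ∧ ¬x ∧ (¬y ∨ y)
= (¬¬(u ∧ x) ∨ u) ∧ ¬x   (complement / identity)
= (u ∧ x ∨ u) ∧ ¬x   (double negation)
= u ∧ ¬x   (absorption)

u ∧ ¬x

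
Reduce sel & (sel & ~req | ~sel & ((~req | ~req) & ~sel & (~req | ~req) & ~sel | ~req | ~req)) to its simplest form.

sel & ~req

sel & (sel & ~req | ~sel & ((~req | ~req) & ~sel & (~req | ~req) & ~sel | ~req | ~req))
= sel & (sel & ~req | ~sel & ((~req | ~req) & ~sel | ~req | ~req))   (idempotence)
= sel & (sel & ~req | ~sel & (~req | ~req))   (absorption)
= sel & (sel & ~req | ~sel & ~req)   (idempotence)
= sel & ~req   (distribution)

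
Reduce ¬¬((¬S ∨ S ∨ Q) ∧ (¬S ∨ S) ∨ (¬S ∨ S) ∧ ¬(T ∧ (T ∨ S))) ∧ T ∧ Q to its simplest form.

T ∧ Q

¬¬((¬S ∨ S ∨ Q) ∧ (¬S ∨ S) ∨ (¬S ∨ S) ∧ ¬(T ∧ (T ∨ S))) ∧ T ∧ Q
= ¬¬(¬S ∨ S ∨ (¬S ∨ S) ∧ ¬(T ∧ (T ∨ S))) ∧ T ∧ Q   — absorption
= (¬S ∨ S ∨ (¬S ∨ S) ∧ ¬(T ∧ (T ∨ S))) ∧ T ∧ Q   — double negation
= (¬S ∨ S ∨ (¬S ∨ S) ∧ ¬T) ∧ T ∧ Q   — absorption
= (¬S ∨ S) ∧ T ∧ Q   — absorption
= T ∧ Q   — complement / identity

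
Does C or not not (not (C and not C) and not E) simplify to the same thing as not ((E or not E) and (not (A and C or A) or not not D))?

No

E1: C or not not (not (C and not C) and not E)
    = C or not (C and not C or E)   [De Morgan]
    = C or not E   [complement / identity]
E2: not ((E or not E) and (not (A and C or A) or not not D))
    = not ((E or not E) and (not A or not not D))   [absorption]
    = not (not A or not not D)   [complement / identity]
    = A and not D   [De Morgan]
These differ: at A=0, C=1, D=0, E=1, E1 = 1 but E2 = 0.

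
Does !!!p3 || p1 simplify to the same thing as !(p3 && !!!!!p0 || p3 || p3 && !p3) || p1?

Yes

E1: !!!p3 || p1
    = !p3 || p1   [double negation]
E2: !(p3 && !!!!!p0 || p3 || p3 && !p3) || p1
    = !(p3 && !!!!!p0 || p3) || p1   [complement / identity]
    = !(p3 && !!!p0 || p3) || p1   [double negation]
    = !(p3 && !p0 || p3) || p1   [double negation]
    = !p3 || p1   [absorption]
Both reduce to !p3 || p1, so they are equivalent.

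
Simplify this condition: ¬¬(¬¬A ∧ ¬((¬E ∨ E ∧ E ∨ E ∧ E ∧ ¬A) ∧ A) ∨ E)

¬¬(¬¬A ∧ ¬((¬E ∨ E ∧ E ∨ E ∧ E ∧ ¬A) ∧ A) ∨ E)
= ¬¬(¬¬A ∧ ¬((¬E ∨ E ∧ E) ∧ A) ∨ E)   [absorption]
= ¬¬(¬¬A ∧ ¬((¬E ∨ E) ∧ A) ∨ E)   [idempotence]
= ¬¬(¬¬A ∧ ¬A ∨ E)   [complement / identity]
= ¬¬A ∧ ¬A ∨ E   [double negation]
= A ∧ ¬A ∨ E   [double negation]
= E   [complement / identity]

E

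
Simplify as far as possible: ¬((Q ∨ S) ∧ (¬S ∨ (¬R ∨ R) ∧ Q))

¬Q

¬((Q ∨ S) ∧ (¬S ∨ (¬R ∨ R) ∧ Q))
= ¬((Q ∨ S) ∧ (¬S ∨ Q))   [complement / identity]
= ¬(Q ∨ S ∧ ¬S)   [distribution]
= ¬Q   [complement / identity]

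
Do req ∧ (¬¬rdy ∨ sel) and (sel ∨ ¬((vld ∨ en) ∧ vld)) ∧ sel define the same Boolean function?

No

E1: req ∧ (¬¬rdy ∨ sel)
    = req ∧ (rdy ∨ sel)   (double negation)
E2: (sel ∨ ¬((vld ∨ en) ∧ vld)) ∧ sel
    = (sel ∨ ¬vld) ∧ sel   (absorption)
    = sel   (absorption)
These differ: at en=0, rdy=1, req=1, sel=0, vld=0, E1 = 1 but E2 = 0.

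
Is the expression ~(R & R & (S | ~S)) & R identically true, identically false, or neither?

~(R & R & (S | ~S)) & R
= ~(R & (S | ~S)) & R   — idempotence
= ~R & R   — complement / identity
= 0   — complement

identically false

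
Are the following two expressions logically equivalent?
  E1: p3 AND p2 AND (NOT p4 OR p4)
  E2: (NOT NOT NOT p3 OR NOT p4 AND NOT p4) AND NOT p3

No

E1: p3 AND p2 AND (NOT p4 OR p4)
    = p3 AND p2
E2: (NOT NOT NOT p3 OR NOT p4 AND NOT p4) AND NOT p3
    = (NOT NOT NOT p3 OR NOT p4) AND NOT p3
    = (NOT p3 OR NOT p4) AND NOT p3
    = NOT p3
These differ: at p2=0, p3=0, p4=0, E1 = 0 but E2 = 1.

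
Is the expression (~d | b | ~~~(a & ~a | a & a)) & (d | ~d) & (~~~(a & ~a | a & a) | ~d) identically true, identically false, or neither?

neither

(~d | b | ~~~(a & ~a | a & a)) & (d | ~d) & (~~~(a & ~a | a & a) | ~d)
= (~d | b | ~~~(a & ~a | a & a)) & (~~~(a & ~a | a & a) | ~d)   [complement / identity]
= ~~~(a & ~a | a & a) | (~d | b) & ~d   [distribution]
= ~~~a | (~d | b) & ~d   [distribution]
= ~~~a | ~d   [absorption]
= ~a | ~d   [double negation]
This depends on a, d, so it is not a constant.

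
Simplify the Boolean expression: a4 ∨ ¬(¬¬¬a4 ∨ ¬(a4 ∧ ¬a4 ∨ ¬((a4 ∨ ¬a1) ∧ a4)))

a4 ∨ ¬(¬¬¬a4 ∨ ¬(a4 ∧ ¬a4 ∨ ¬((a4 ∨ ¬a1) ∧ a4)))
= a4 ∨ ¬(¬¬¬a4 ∨ ¬(a4 ∧ ¬a4 ∨ ¬a4))   (absorption)
= a4 ∨ ¬(¬a4 ∨ ¬(a4 ∧ ¬a4 ∨ ¬a4))   (double negation)
= a4 ∨ a4 ∧ (a4 ∧ ¬a4 ∨ ¬a4)   (De Morgan)
= a4 ∨ a4 ∧ ¬a4   (complement / identity)
= a4   (complement / identity)

a4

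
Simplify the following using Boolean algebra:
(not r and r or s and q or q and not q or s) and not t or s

s

(not r and r or s and q or q and not q or s) and not t or s
= (s and q or q and not q or s) and not t or s
= (s and q or s) and not t or s
= s and not t or s
= s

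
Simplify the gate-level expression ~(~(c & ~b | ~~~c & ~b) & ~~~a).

~b | a

~(~(c & ~b | ~~~c & ~b) & ~~~a)
= ~(~(c & ~b | ~~~c & ~b) & ~a)   (double negation)
= c & ~b | ~~~c & ~b | a   (De Morgan)
= c & ~b | ~c & ~b | a   (double negation)
= ~b | a   (distribution)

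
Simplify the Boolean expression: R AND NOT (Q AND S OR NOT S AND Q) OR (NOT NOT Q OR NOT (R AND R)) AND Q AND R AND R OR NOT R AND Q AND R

R

R AND NOT (Q AND S OR NOT S AND Q) OR (NOT NOT Q OR NOT (R AND R)) AND Q AND R AND R OR NOT R AND Q AND R
= R AND NOT Q OR (NOT NOT Q OR NOT (R AND R)) AND Q AND R AND R OR NOT R AND Q AND R
= R AND NOT Q OR (NOT NOT Q OR NOT R) AND Q AND R AND R OR NOT R AND Q AND R
= R AND NOT Q OR (Q OR NOT R) AND Q AND R AND R OR NOT R AND Q AND R
= R AND NOT Q OR Q AND R AND R OR NOT R AND Q AND R
= R AND NOT Q OR Q AND R
= R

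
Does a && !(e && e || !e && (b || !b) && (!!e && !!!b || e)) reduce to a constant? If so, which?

no

a && !(e && e || !e && (b || !b) && (!!e && !!!b || e))
= a && !(e && e || !e && (!!e && !!!b || e))   — complement / identity
= a && !(e && e || !e && (e && !!!b || e))   — double negation
= a && !(e && e || !e && (e && !b || e))   — double negation
= a && !(e && e || !e && e)   — absorption
= a && !e   — distribution
This depends on a, e, so it is not a constant.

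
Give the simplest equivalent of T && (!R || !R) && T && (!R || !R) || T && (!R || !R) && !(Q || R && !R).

T && !R

T && (!R || !R) && T && (!R || !R) || T && (!R || !R) && !(Q || R && !R)
= (T && (!R || !R) || !(Q || R && !R)) && T && (!R || !R)   [distribution]
= (T && (!R || !R) || !Q) && T && (!R || !R)   [complement / identity]
= T && (!R || !R)   [absorption]
= T && !R   [idempotence]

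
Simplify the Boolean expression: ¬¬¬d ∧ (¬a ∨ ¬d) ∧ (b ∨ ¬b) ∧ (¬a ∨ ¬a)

¬¬¬d ∧ (¬a ∨ ¬d) ∧ (b ∨ ¬b) ∧ (¬a ∨ ¬a)
= ¬¬¬d ∧ (¬a ∨ ¬d) ∧ (¬a ∨ ¬a)
= ¬¬¬d ∧ (¬a ∨ ¬d) ∧ ¬a
= ¬d ∧ (¬a ∨ ¬d) ∧ ¬a
= ¬d ∧ ¬a

¬d ∧ ¬a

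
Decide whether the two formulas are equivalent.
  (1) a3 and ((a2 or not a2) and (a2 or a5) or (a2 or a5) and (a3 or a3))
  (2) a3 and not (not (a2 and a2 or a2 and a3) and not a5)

E1: a3 and ((a2 or not a2) and (a2 or a5) or (a2 or a5) and (a3 or a3))
    = a3 and (a2 or a5 or (a2 or a5) and (a3 or a3))
    = a3 and (a2 or a5 or (a2 or a5) and a3)
    = a3 and (a2 or a5)
E2: a3 and not (not (a2 and a2 or a2 and a3) and not a5)
    = a3 and not (not ((a2 or a3) and a2) and not a5)
    = a3 and not (not a2 and not a5)
    = a3 and (a2 or a5)
Both reduce to a3 and (a2 or a5), so they are equivalent.

Yes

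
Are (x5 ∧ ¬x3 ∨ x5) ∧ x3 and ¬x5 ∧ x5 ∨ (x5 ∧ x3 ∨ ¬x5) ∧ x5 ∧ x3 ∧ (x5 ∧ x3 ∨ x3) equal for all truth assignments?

E1: (x5 ∧ ¬x3 ∨ x5) ∧ x3
    = x5 ∧ x3
E2: ¬x5 ∧ x5 ∨ (x5 ∧ x3 ∨ ¬x5) ∧ x5 ∧ x3 ∧ (x5 ∧ x3 ∨ x3)
    = ¬x5 ∧ x5 ∨ x5 ∧ x3 ∧ (x5 ∧ x3 ∨ x3)
    = x5 ∧ x3 ∧ (x5 ∧ x3 ∨ x3)
    = x5 ∧ x3
Both reduce to x5 ∧ x3, so they are equivalent.

Yes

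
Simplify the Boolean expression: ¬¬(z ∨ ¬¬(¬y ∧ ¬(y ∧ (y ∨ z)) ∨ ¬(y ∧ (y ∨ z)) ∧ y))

z ∨ ¬y

¬¬(z ∨ ¬¬(¬y ∧ ¬(y ∧ (y ∨ z)) ∨ ¬(y ∧ (y ∨ z)) ∧ y))
= ¬¬(z ∨ ¬¬¬(y ∧ (y ∨ z)))   [distribution]
= ¬¬(z ∨ ¬(y ∧ (y ∨ z)))   [double negation]
= z ∨ ¬(y ∧ (y ∨ z))   [double negation]
= z ∨ ¬y   [absorption]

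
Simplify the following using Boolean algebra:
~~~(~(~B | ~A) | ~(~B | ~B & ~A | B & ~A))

~~~(~(~B | ~A) | ~(~B | ~B & ~A | B & ~A))
= ~~~(~(~B | ~A) | ~(~B | ~A))   — distribution
= ~~~~(~B | ~A)   — idempotence
= ~~(~B | ~A)   — double negation
= ~B | ~A   — double negation

~B | ~A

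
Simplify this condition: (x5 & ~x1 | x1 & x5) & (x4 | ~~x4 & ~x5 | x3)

(x5 & ~x1 | x1 & x5) & (x4 | ~~x4 & ~x5 | x3)
= (x5 & ~x1 | x1 & x5) & (x4 | x4 & ~x5 | x3)   — double negation
= x5 & (x4 | x4 & ~x5 | x3)   — distribution
= x5 & (x4 | x3)   — absorption

x5 & (x4 | x3)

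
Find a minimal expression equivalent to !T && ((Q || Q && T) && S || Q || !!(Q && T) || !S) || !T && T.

!T && (Q || !S)

!T && ((Q || Q && T) && S || Q || !!(Q && T) || !S) || !T && T
= !T && ((Q || Q && T) && S || Q || !!(Q && T) || !S)   [complement / identity]
= !T && ((Q || Q && T) && S || Q || Q && T || !S)   [double negation]
= !T && (Q || Q && T || !S)   [absorption]
= !T && (Q || !S)   [absorption]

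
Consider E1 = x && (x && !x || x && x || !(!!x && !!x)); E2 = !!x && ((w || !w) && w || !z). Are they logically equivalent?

No

E1: x && (x && !x || x && x || !(!!x && !!x))
    = x && (x || !(!!x && !!x))   — distribution
    = x && (x || !!!x)   — idempotence
    = x && (x || !x)   — double negation
    = x   — complement / identity
E2: !!x && ((w || !w) && w || !z)
    = !!x && (w || !z)   — complement / identity
    = x && (w || !z)   — double negation
These differ: at w=0, x=1, z=1, E1 = 1 but E2 = 0.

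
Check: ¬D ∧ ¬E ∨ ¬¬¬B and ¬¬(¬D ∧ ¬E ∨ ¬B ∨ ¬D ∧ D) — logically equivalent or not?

Yes

E1: ¬D ∧ ¬E ∨ ¬¬¬B
    = ¬D ∧ ¬E ∨ ¬B   — double negation
E2: ¬¬(¬D ∧ ¬E ∨ ¬B ∨ ¬D ∧ D)
    = ¬¬(¬D ∧ ¬E ∨ ¬B)   — complement / identity
    = ¬D ∧ ¬E ∨ ¬B   — double negation
Both reduce to ¬D ∧ ¬E ∨ ¬B, so they are equivalent.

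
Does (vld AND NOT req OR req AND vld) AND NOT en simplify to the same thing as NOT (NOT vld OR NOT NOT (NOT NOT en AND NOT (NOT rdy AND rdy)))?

E1: (vld AND NOT req OR req AND vld) AND NOT en
    = vld AND NOT en   [distribution]
E2: NOT (NOT vld OR NOT NOT (NOT NOT en AND NOT (NOT rdy AND rdy)))
    = NOT (NOT vld OR NOT (NOT en OR NOT rdy AND rdy))   [De Morgan]
    = NOT (NOT vld OR NOT NOT en)   [complement / identity]
    = vld AND NOT en   [De Morgan]
Both reduce to vld AND NOT en, so they are equivalent.

Yes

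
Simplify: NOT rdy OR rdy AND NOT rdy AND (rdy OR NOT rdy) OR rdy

NOT rdy OR rdy AND NOT rdy AND (rdy OR NOT rdy) OR rdy
= NOT rdy OR rdy AND NOT rdy OR rdy
= NOT rdy OR rdy
= TRUE

TRUE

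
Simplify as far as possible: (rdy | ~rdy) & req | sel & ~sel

req

(rdy | ~rdy) & req | sel & ~sel
= (rdy | ~rdy) & req   (complement / identity)
= req   (complement / identity)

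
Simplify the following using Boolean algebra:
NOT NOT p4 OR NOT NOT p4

p4

NOT NOT p4 OR NOT NOT p4
= NOT NOT p4   [idempotence]
= p4   [double negation]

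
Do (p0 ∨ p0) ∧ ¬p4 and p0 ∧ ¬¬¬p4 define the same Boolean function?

E1: (p0 ∨ p0) ∧ ¬p4
    = p0 ∧ ¬p4
E2: p0 ∧ ¬¬¬p4
    = p0 ∧ ¬p4
Both reduce to p0 ∧ ¬p4, so they are equivalent.

Yes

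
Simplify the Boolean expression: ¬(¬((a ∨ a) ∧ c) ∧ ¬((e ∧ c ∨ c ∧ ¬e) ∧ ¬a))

c

¬(¬((a ∨ a) ∧ c) ∧ ¬((e ∧ c ∨ c ∧ ¬e) ∧ ¬a))
= ¬(¬((a ∨ a) ∧ c) ∧ ¬(c ∧ ¬a))   — distribution
= ¬(¬(a ∧ c) ∧ ¬(c ∧ ¬a))   — idempotence
= a ∧ c ∨ c ∧ ¬a   — De Morgan
= c   — distribution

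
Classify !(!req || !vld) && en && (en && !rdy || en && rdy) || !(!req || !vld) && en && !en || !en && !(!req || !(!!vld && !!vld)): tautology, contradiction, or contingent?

!(!req || !vld) && en && (en && !rdy || en && rdy) || !(!req || !vld) && en && !en || !en && !(!req || !(!!vld && !!vld))
= !(!req || !vld) && en && (en && !rdy || en && rdy) || !(!req || !vld) && en && !en || !en && !(!req || !vld || !vld)   (De Morgan)
= !(!req || !vld) && en && (en && !rdy || en && rdy) || !(!req || !vld) && en && !en || !en && !(!req || !vld)   (idempotence)
= !(!req || !vld) && en && en || !(!req || !vld) && en && !en || !en && !(!req || !vld)   (distribution)
= !(!req || !vld) && en || !en && !(!req || !vld)   (distribution)
= !(!req || !vld)   (distribution)
= req && vld   (De Morgan)
This depends on req, vld, so it is not a constant.

contingent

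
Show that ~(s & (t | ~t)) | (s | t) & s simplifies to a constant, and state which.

1

~(s & (t | ~t)) | (s | t) & s
= ~(s & (t | ~t)) | s   [absorption]
= ~s | s   [complement / identity]
= 1   [complement]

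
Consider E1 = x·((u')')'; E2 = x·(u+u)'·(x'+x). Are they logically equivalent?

Yes

E1: x·((u')')'
    = x·u'
E2: x·(u+u)'·(x'+x)
    = x·u'·(x'+x)
    = x·u'
Both reduce to x·u', so they are equivalent.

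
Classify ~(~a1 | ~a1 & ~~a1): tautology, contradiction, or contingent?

contingent

~(~a1 | ~a1 & ~~a1)
= ~(~a1 | ~a1 & a1)   (double negation)
= ~~a1   (complement / identity)
= a1   (double negation)
This depends on a1, so it is not a constant.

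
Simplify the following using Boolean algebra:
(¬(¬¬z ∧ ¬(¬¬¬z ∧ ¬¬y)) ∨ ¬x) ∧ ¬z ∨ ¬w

¬z ∨ ¬w

(¬(¬¬z ∧ ¬(¬¬¬z ∧ ¬¬y)) ∨ ¬x) ∧ ¬z ∨ ¬w
= (¬(¬¬z ∧ (¬¬z ∨ ¬y)) ∨ ¬x) ∧ ¬z ∨ ¬w   — De Morgan
= (¬¬¬z ∨ ¬x) ∧ ¬z ∨ ¬w   — absorption
= (¬z ∨ ¬x) ∧ ¬z ∨ ¬w   — double negation
= ¬z ∨ ¬w   — absorption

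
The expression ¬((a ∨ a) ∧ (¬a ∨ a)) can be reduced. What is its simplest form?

¬a

¬((a ∨ a) ∧ (¬a ∨ a))
= ¬(a ∧ ¬a ∨ a)   [distribution]
= ¬a   [complement / identity]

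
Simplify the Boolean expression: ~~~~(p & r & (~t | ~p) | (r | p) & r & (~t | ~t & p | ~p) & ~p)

~~~~(p & r & (~t | ~p) | (r | p) & r & (~t | ~t & p | ~p) & ~p)
= ~~~~(p & r & (~t | ~p) | (r | p) & r & (~t | ~p) & ~p)   [absorption]
= ~~~~(p & r & (~t | ~p) | r & (~t | ~p) & ~p)   [absorption]
= ~~(p & r & (~t | ~p) | r & (~t | ~p) & ~p)   [double negation]
= ~~(r & (~t | ~p))   [distribution]
= r & (~t | ~p)   [double negation]

r & (~t | ~p)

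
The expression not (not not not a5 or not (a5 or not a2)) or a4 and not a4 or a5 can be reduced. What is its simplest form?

not (not not not a5 or not (a5 or not a2)) or a4 and not a4 or a5
= not not a5 and (a5 or not a2) or a4 and not a4 or a5   (De Morgan)
= not not a5 and (a5 or not a2) or a5   (complement / identity)
= a5 and (a5 or not a2) or a5   (double negation)
= a5 or a5   (absorption)
= a5   (idempotence)

a5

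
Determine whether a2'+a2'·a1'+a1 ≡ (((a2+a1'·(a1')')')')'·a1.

No

E1: a2'+a2'·a1'+a1
    = a2'+a1
E2: (((a2+a1'·(a1')')')')'·a1
    = (((a2+a1'·a1)')')'·a1
    = (a2+a1'·a1)'·a1
    = a2'·a1
These differ: at a1=0, a2=0, E1 = 1 but E2 = 0.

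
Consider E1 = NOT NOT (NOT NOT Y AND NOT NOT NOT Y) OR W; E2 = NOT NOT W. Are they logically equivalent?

Yes

E1: NOT NOT (NOT NOT Y AND NOT NOT NOT Y) OR W
    = NOT (NOT Y OR NOT NOT Y) OR W   — De Morgan
    = Y AND NOT Y OR W   — De Morgan
    = W   — complement / identity
E2: NOT NOT W
    = W   — double negation
Both reduce to W, so they are equivalent.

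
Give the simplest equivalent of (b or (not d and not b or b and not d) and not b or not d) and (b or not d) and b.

(b or (not d and not b or b and not d) and not b or not d) and (b or not d) and b
= (b or not d and not b or not d) and (b or not d) and b   [distribution]
= (b or not d) and (b or not d) and b   [absorption]
= (b or not d) and b   [idempotence]
= b   [absorption]

b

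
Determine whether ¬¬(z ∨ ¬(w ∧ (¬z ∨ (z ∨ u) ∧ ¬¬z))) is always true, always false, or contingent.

contingent

¬¬(z ∨ ¬(w ∧ (¬z ∨ (z ∨ u) ∧ ¬¬z)))
= ¬¬(z ∨ ¬(w ∧ (¬z ∨ (z ∨ u) ∧ z)))   (double negation)
= ¬¬(z ∨ ¬(w ∧ (¬z ∨ z)))   (absorption)
= ¬¬(z ∨ ¬w)   (complement / identity)
= z ∨ ¬w   (double negation)
This depends on w, z, so it is not a constant.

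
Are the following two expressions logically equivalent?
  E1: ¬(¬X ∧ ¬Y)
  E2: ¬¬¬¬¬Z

E1: ¬(¬X ∧ ¬Y)
    = X ∨ Y   (De Morgan)
E2: ¬¬¬¬¬Z
    = ¬¬¬Z   (double negation)
    = ¬Z   (double negation)
These differ: at X=1, Y=0, Z=1, E1 = 1 but E2 = 0.

No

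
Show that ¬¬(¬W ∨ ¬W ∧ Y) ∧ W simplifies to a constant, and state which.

False

¬¬(¬W ∨ ¬W ∧ Y) ∧ W
= ¬¬¬W ∧ W   — absorption
= ¬W ∧ W   — double negation
= False   — complement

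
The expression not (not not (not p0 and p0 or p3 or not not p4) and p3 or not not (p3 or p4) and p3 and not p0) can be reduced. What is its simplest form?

not (not not (not p0 and p0 or p3 or not not p4) and p3 or not not (p3 or p4) and p3 and not p0)
= not (not not (p3 or not not p4) and p3 or not not (p3 or p4) and p3 and not p0)   [complement / identity]
= not (not not (p3 or p4) and p3 or not not (p3 or p4) and p3 and not p0)   [double negation]
= not (not not (p3 or p4) and p3)   [absorption]
= not ((p3 or p4) and p3)   [double negation]
= not p3   [absorption]

not p3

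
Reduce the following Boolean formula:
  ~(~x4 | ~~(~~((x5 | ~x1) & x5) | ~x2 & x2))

~(~x4 | ~~(~~((x5 | ~x1) & x5) | ~x2 & x2))
= ~(~x4 | ~~~~((x5 | ~x1) & x5))   (complement / identity)
= ~(~x4 | ~~~~x5)   (absorption)
= x4 & ~~~x5   (De Morgan)
= x4 & ~x5   (double negation)

x4 & ~x5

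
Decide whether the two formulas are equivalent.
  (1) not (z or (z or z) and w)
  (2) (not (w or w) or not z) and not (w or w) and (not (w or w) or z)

E1: not (z or (z or z) and w)
    = not (z or z and w)   (idempotence)
    = not z   (absorption)
E2: (not (w or w) or not z) and not (w or w) and (not (w or w) or z)
    = (not (w or w) or not z) and not (w or w)   (absorption)
    = not (w or w)   (absorption)
    = not w   (idempotence)
These differ: at w=1, z=0, E1 = 1 but E2 = 0.

No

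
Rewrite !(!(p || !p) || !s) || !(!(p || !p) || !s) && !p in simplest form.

!(!(p || !p) || !s) || !(!(p || !p) || !s) && !p
= !(!(p || !p) || !s)
= (p || !p) && s
= s

s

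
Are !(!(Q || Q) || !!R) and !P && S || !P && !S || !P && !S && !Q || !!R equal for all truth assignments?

E1: !(!(Q || Q) || !!R)
    = (Q || Q) && !R   (De Morgan)
    = Q && !R   (idempotence)
E2: !P && S || !P && !S || !P && !S && !Q || !!R
    = !P && S || !P && !S || !!R   (absorption)
    = !P && S || !P && !S || R   (double negation)
    = !P || R   (distribution)
These differ: at P=0, Q=0, R=1, S=1, E1 = 0 but E2 = 1.

No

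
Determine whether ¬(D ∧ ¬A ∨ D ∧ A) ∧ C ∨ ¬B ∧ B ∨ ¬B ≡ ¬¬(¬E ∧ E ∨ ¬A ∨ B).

No

E1: ¬(D ∧ ¬A ∨ D ∧ A) ∧ C ∨ ¬B ∧ B ∨ ¬B
    = ¬(D ∧ ¬A ∨ D ∧ A) ∧ C ∨ ¬B   — complement / identity
    = ¬D ∧ C ∨ ¬B   — distribution
E2: ¬¬(¬E ∧ E ∨ ¬A ∨ B)
    = ¬E ∧ E ∨ ¬A ∨ B   — double negation
    = ¬A ∨ B   — complement / identity
These differ: at A=1, B=0, C=0, D=1, E=0, E1 = 1 but E2 = 0.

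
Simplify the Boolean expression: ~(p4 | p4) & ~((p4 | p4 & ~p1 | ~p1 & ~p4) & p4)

~p4

~(p4 | p4) & ~((p4 | p4 & ~p1 | ~p1 & ~p4) & p4)
= ~p4 & ~((p4 | p4 & ~p1 | ~p1 & ~p4) & p4)   (idempotence)
= ~p4 & ~((p4 | ~p1) & p4)   (distribution)
= ~p4 & ~p4   (absorption)
= ~p4   (idempotence)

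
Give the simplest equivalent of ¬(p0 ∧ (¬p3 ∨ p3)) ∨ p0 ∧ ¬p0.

¬(p0 ∧ (¬p3 ∨ p3)) ∨ p0 ∧ ¬p0
= ¬p0 ∨ p0 ∧ ¬p0   (complement / identity)
= ¬p0   (complement / identity)

¬p0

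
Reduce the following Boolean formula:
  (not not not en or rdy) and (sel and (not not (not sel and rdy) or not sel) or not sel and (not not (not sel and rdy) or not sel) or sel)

(not not not en or rdy) and (sel and (not not (not sel and rdy) or not sel) or not sel and (not not (not sel and rdy) or not sel) or sel)
= (not not not en or rdy) and (not not (not sel and rdy) or not sel or sel)   — distribution
= (not not not en or rdy) and (not sel and rdy or not sel or sel)   — double negation
= (not en or rdy) and (not sel and rdy or not sel or sel)   — double negation
= (not en or rdy) and (not sel or sel)   — absorption
= not en or rdy   — complement / identity

not en or rdy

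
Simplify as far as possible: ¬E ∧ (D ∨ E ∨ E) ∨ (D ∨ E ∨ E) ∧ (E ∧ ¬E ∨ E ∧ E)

¬E ∧ (D ∨ E ∨ E) ∨ (D ∨ E ∨ E) ∧ (E ∧ ¬E ∨ E ∧ E)
= ¬E ∧ (D ∨ E ∨ E) ∨ (D ∨ E ∨ E) ∧ E   [distribution]
= D ∨ E ∨ E   [distribution]
= D ∨ E   [idempotence]

D ∨ E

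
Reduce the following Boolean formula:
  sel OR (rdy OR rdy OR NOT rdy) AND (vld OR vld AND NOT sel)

sel OR vld

sel OR (rdy OR rdy OR NOT rdy) AND (vld OR vld AND NOT sel)
= sel OR (rdy OR rdy OR NOT rdy) AND vld   (absorption)
= sel OR (rdy OR NOT rdy) AND vld   (idempotence)
= sel OR vld   (complement / identity)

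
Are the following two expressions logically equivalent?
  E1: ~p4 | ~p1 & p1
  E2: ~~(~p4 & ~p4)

Yes

E1: ~p4 | ~p1 & p1
    = ~p4   [complement / identity]
E2: ~~(~p4 & ~p4)
    = ~p4 & ~p4   [double negation]
    = ~p4   [idempotence]
Both reduce to ~p4, so they are equivalent.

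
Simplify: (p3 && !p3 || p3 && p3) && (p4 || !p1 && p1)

(p3 && !p3 || p3 && p3) && (p4 || !p1 && p1)
= p3 && (p4 || !p1 && p1)
= p3 && p4

p3 && p4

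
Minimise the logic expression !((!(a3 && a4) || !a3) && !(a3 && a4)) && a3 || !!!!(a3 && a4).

!((!(a3 && a4) || !a3) && !(a3 && a4)) && a3 || !!!!(a3 && a4)
= !!(a3 && a4) && a3 || !!!!(a3 && a4)
= !!(a3 && a4) && a3 || !!(a3 && a4)
= !!(a3 && a4)
= a3 && a4

a3 && a4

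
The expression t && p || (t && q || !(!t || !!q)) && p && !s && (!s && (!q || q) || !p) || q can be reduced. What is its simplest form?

t && p || q

t && p || (t && q || !(!t || !!q)) && p && !s && (!s && (!q || q) || !p) || q
= t && p || (t && q || !(!t || !!q)) && p && !s && (!s || !p) || q   [complement / identity]
= t && p || (t && q || !(!t || !!q)) && p && !s || q   [absorption]
= t && p || (t && q || t && !q) && p && !s || q   [De Morgan]
= t && p || t && p && !s || q   [distribution]
= t && p || q   [absorption]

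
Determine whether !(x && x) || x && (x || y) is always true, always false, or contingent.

!(x && x) || x && (x || y)
= !x || x && (x || y)   (idempotence)
= !x || x   (absorption)
= true   (complement)

always true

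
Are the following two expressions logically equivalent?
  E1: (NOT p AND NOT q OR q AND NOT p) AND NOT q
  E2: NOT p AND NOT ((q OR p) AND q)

Yes

E1: (NOT p AND NOT q OR q AND NOT p) AND NOT q
    = NOT p AND NOT q   (distribution)
E2: NOT p AND NOT ((q OR p) AND q)
    = NOT p AND NOT q   (absorption)
Both reduce to NOT p AND NOT q, so they are equivalent.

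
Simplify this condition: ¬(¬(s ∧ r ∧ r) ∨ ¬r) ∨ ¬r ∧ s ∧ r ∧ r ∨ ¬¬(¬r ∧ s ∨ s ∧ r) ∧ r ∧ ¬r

s ∧ r

¬(¬(s ∧ r ∧ r) ∨ ¬r) ∨ ¬r ∧ s ∧ r ∧ r ∨ ¬¬(¬r ∧ s ∨ s ∧ r) ∧ r ∧ ¬r
= ¬(¬(s ∧ r ∧ r) ∨ ¬r) ∨ ¬r ∧ s ∧ r ∧ r ∨ ¬¬s ∧ r ∧ ¬r   (distribution)
= s ∧ r ∧ r ∧ r ∨ ¬r ∧ s ∧ r ∧ r ∨ ¬¬s ∧ r ∧ ¬r   (De Morgan)
= s ∧ r ∧ r ∧ r ∨ ¬r ∧ s ∧ r ∧ r ∨ s ∧ r ∧ ¬r   (double negation)
= s ∧ r ∧ r ∨ s ∧ r ∧ ¬r   (distribution)
= s ∧ r   (distribution)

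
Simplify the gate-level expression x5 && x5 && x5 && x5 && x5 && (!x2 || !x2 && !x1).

x5 && x5 && x5 && x5 && x5 && (!x2 || !x2 && !x1)
= x5 && x5 && x5 && x5 && (!x2 || !x2 && !x1)   — idempotence
= x5 && x5 && x5 && x5 && !x2   — absorption
= x5 && x5 && !x2   — idempotence
= x5 && !x2   — idempotence

x5 && !x2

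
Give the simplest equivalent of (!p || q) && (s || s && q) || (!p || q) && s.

(!p || q) && s

(!p || q) && (s || s && q) || (!p || q) && s
= (!p || q) && s || (!p || q) && s
= (!p || q) && s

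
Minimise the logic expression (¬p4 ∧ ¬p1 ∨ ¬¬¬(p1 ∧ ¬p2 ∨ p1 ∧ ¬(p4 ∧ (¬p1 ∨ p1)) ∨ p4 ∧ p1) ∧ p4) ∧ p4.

(¬p4 ∧ ¬p1 ∨ ¬¬¬(p1 ∧ ¬p2 ∨ p1 ∧ ¬(p4 ∧ (¬p1 ∨ p1)) ∨ p4 ∧ p1) ∧ p4) ∧ p4
= (¬p4 ∧ ¬p1 ∨ ¬¬¬(p1 ∧ ¬p2 ∨ p1 ∧ ¬p4 ∨ p4 ∧ p1) ∧ p4) ∧ p4
= (¬p4 ∧ ¬p1 ∨ ¬¬¬(p1 ∧ ¬p2 ∨ p1) ∧ p4) ∧ p4
= (¬p4 ∧ ¬p1 ∨ ¬¬¬p1 ∧ p4) ∧ p4
= (¬p4 ∧ ¬p1 ∨ ¬p1 ∧ p4) ∧ p4
= ¬p1 ∧ p4

¬p1 ∧ p4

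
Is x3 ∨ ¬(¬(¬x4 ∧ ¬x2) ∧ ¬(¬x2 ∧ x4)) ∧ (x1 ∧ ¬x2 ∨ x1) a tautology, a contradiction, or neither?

neither

x3 ∨ ¬(¬(¬x4 ∧ ¬x2) ∧ ¬(¬x2 ∧ x4)) ∧ (x1 ∧ ¬x2 ∨ x1)
= x3 ∨ (¬x4 ∧ ¬x2 ∨ ¬x2 ∧ x4) ∧ (x1 ∧ ¬x2 ∨ x1)   — De Morgan
= x3 ∨ (¬x4 ∧ ¬x2 ∨ ¬x2 ∧ x4) ∧ x1   — absorption
= x3 ∨ ¬x2 ∧ x1   — distribution
This depends on x1, x2, x3, so it is not a constant.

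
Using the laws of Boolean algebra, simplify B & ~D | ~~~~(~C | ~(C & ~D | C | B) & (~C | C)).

B & ~D | ~~~~(~C | ~(C & ~D | C | B) & (~C | C))
= B & ~D | ~~~~(~C | ~(C | B) & (~C | C))   (absorption)
= B & ~D | ~~(~C | ~(C | B) & (~C | C))   (double negation)
= B & ~D | ~~(~C | ~(C | B))   (complement / identity)
= B & ~D | ~(C & (C | B))   (De Morgan)
= B & ~D | ~C   (absorption)

B & ~D | ~C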